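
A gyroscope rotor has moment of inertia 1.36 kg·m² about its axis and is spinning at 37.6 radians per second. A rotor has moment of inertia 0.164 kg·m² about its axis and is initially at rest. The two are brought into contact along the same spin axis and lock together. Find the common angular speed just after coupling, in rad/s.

The coupling torques are internal; angular momentum about the shared axis is conserved.
Taking A's sense as positive: L = (1.360)(37.6) = 51.14 kg·m²·rad/s.
Combined I = 1.360 + 0.1640 = 1.524 kg·m².
ω_f = L / I = 51.14 / 1.524 = 33.55 rad/s.

|ω_f| ≈ 33.6 rad/s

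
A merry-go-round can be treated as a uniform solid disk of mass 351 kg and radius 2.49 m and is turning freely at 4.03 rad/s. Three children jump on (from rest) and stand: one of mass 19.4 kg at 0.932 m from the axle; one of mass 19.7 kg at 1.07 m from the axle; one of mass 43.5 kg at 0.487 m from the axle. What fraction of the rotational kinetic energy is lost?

fraction ≈ 0.0437

The added mass arrives with no angular momentum about the axle, and any external torque about the axle is negligible, so the system's angular momentum is conserved.
I_p = ½(351)(2.49)² = 1088 kg·m².
Added inertia Σmr² = (19.4)(0.932)² + (19.7)(1.07)² + (43.5)(0.487)² = 49.72 kg·m²; I_f = 1088 + 49.72 = 1138 kg·m².
ω_f = I_p ω_i / I_f = (1088)(4.03) / 1138 = 3.854 rad/s.
KE_i = ½(1088)(4.030 rad/s)² = 8836 J; KE_f = ½(1138)(3.854)² = 8450 J.
Fraction lost = 0.04370.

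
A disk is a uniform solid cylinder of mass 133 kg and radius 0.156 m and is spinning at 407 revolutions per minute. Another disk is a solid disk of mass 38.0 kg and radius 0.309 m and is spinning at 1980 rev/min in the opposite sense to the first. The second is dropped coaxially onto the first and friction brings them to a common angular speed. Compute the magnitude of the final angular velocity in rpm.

|ω_f| ≈ 855 rpm

The coupling torques are internal; angular momentum about the shared axis is conserved.
Moments of inertia: I_A = ½(133)(0.156)² = 1.618 kg·m²; I_B = ½(38.0)(0.309)² = 1.814 kg·m².
Taking A's sense as positive: L = (1.618)(407) − (1.814)(1980) = -2933 kg·m²·rpm.
Combined I = 1.618 + 1.814 = 3.432 kg·m².
ω_f = L / I = -2933 / 3.432 = -854.6 rpm.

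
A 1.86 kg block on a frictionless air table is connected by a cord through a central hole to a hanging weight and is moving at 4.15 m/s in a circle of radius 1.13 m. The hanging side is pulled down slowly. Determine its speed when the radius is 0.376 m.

The only horizontal force on the mass is along the cord (radial), so it exerts no torque about the hole and angular momentum m v r is conserved.
v₂ = v₁ r₁ / r₂ = (4.15)(1.13) / (0.376) = 12.47 m/s.

v₂ ≈ 12.5 m/s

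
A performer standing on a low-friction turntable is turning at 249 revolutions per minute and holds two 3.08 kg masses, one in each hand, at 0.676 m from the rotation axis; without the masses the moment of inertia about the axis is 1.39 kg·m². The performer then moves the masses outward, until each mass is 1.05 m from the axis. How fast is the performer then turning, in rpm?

ω₂ ≈ 128 rpm

No external torque acts about the spin axis, so angular momentum is conserved.
I₁ = 1.39 + 2(3.08)(0.676)² = 4.205 kg·m²; I₂ = 1.39 + 2(3.08)(1.05)² = 8.181 kg·m².
ω₂ = I₁ω₁ / I₂ = (4.205)(249 rpm) / (8.181) = 128.0 rpm.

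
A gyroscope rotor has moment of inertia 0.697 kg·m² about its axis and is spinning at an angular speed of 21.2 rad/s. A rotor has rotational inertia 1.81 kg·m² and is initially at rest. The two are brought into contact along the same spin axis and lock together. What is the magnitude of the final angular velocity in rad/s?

|ω_f| ≈ 5.89 rad/s

No external torque acts about the common axis, so total angular momentum is conserved.
Taking A's sense as positive: L = (0.6970)(21.2) = 14.78 kg·m²·rad/s.
Combined I = 0.6970 + 1.810 = 2.507 kg·m².
ω_f = L / I = 14.78 / 2.507 = 5.894 rad/s.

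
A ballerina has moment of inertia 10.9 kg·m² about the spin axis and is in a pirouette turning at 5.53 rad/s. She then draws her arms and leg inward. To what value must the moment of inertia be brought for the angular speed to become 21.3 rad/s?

Angular momentum about the spin axis is conserved since the torque about it is zero.
I₂ = I₁ω₁ / ω₂ = (10.9)(5.53) / (21.3) = 2.830 kg·m².

I₂ ≈ 2.83 kg·m²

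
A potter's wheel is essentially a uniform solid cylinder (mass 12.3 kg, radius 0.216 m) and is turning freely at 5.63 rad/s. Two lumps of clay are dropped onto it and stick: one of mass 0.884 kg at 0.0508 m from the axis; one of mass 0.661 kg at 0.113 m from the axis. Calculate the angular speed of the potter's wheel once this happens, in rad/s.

ω_f ≈ 5.43 rad/s

No external torque acts about the axis; L_before = L_after.
I_p = ½(12.3)(0.216)² = 0.2869 kg·m².
Added inertia Σmr² = (0.884)(0.0508)² + (0.661)(0.113)² = 0.01072 kg·m²; I_f = 0.2869 + 0.01072 = 0.2977 kg·m².
ω_f = I_p ω_i / I_f = (0.2869)(5.63) / 0.2977 = 5.427 rad/s.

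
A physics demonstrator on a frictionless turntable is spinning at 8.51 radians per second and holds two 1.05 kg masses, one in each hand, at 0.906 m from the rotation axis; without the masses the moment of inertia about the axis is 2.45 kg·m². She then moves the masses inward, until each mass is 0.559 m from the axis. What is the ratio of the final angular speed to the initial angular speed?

ω₂/ω₁ ≈ 1.34

With no external torque about the axis, L is conserved: I₁ω₁ = I₂ω₂.
I₁ = 2.45 + 2(1.05)(0.906)² = 4.174 kg·m²; I₂ = 2.45 + 2(1.05)(0.559)² = 3.106 kg·m².
ω₂/ω₁ = I₁/I₂ = 4.174 / 3.106 = 1.344.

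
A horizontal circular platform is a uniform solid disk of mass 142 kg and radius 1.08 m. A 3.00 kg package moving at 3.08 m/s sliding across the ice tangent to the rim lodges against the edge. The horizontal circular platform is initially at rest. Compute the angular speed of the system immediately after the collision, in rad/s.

The axle reaction passes through the central axle and exerts no torque about it; angular momentum about the central axle is conserved through the impact.
I_p = ½(142)(1.08)² = 82.81 kg·m². Taking the sense of the package's angular momentum as positive, L_{package} = m v R = (3.00)(3.08)(1.08) = 9.979 kg·m²/s.
L_i = 0 + 9.979 = 9.979 kg·m²/s.
After sticking, I_f = I_p + m R² = 82.81 + (3.00)(1.08)² = 86.31 kg·m².
ω_f = L_i / I_f = 9.979 / 86.31 = 0.1156 rad/s.

|ω_f| ≈ 0.116 rad/s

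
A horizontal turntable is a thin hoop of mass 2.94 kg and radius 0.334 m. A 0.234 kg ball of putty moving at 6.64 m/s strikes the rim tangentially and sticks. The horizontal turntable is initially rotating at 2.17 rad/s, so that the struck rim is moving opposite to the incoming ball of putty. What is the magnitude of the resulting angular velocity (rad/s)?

|ω_f| ≈ 0.544 rad/s

The axle reaction passes through the axle and exerts no torque about it; angular momentum about the axle is conserved through the impact.
I_p = (2.94)(0.334)² = 0.3280 kg·m². Taking the sense of the ball of putty's angular momentum as positive, L_{ball} = m v R = (0.234)(6.64)(0.334) = 0.5190 kg·m²/s.
L_i = −I_p ω_p + m v R = −(0.3280)(2.17) + 0.5190 = -0.1927 kg·m²/s.
After sticking, I_f = I_p + m R² = 0.3280 + (0.234)(0.334)² = 0.3541 kg·m².
ω_f = L_i / I_f = -0.1927 / 0.3541 = -0.5444 rad/s.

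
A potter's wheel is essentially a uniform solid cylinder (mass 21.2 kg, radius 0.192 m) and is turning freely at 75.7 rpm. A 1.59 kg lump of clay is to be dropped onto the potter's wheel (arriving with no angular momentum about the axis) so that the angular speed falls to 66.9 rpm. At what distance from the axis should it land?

r ≈ 0.180 m

No external torque acts about the axis; L_before = L_after.
I_p = ½(21.2)(0.192)² = 0.3908 kg·m².
I_p ω_i = (I_p + m r²) ω_f ⇒ m r² = I_p(ω_i/ω_f − 1) = 0.3908(75.7/66.9 − 1) = 0.05140 kg·m².
r = √(0.05140/1.59) = 0.1798 m.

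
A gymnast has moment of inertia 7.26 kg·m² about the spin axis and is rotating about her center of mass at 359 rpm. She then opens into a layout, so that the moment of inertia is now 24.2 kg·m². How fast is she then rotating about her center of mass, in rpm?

Angular momentum about the spin axis is conserved since the torque about it is zero.
ω₂ = I₁ω₁ / I₂ = (7.260)(359 rpm) / (24.20) = 107.7 rpm.

ω₂ ≈ 108 rpm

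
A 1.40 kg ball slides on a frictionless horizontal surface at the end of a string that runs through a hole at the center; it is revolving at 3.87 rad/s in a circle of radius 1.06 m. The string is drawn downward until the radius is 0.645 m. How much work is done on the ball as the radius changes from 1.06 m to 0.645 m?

No torque about the axis ⇒ m r₁² ω₁ = m r₂² ω₂.
ω₂ = ω₁ (r₁/r₂)² = (3.87)(1.06/0.645)² = 10.45 rad/s.
W = ΔKE = ½m(v₂² − v₁²) = 20.03 J.

W ≈ 20.0 J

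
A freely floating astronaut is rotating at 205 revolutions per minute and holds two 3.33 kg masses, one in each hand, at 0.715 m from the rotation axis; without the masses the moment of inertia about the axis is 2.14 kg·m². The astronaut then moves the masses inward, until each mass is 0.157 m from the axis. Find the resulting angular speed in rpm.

Angular momentum about the spin axis is conserved since the torque about it is zero.
I₁ = 2.14 + 2(3.33)(0.715)² = 5.545 kg·m²; I₂ = 2.14 + 2(3.33)(0.157)² = 2.304 kg·m².
ω₂ = I₁ω₁ / I₂ = (5.545)(205 rpm) / (2.304) = 493.3 rpm.

ω₂ ≈ 493 rpm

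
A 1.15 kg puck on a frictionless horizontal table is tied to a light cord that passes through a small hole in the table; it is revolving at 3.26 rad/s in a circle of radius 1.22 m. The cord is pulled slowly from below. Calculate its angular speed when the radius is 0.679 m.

No torque about the axis ⇒ m r₁² ω₁ = m r₂² ω₂.
ω₂ = ω₁ (r₁/r₂)² = (3.26)(1.22/0.679)² = 10.52 rad/s.

ω₂ ≈ 10.5 rad/s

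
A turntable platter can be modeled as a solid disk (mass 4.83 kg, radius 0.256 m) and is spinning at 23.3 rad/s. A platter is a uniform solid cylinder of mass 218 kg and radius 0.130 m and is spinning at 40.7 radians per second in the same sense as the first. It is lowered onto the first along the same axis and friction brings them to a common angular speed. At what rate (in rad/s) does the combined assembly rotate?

|ω_f| ≈ 39.3 rad/s

No external torque acts about the common axis, so total angular momentum is conserved.
Moments of inertia: I_A = ½(4.83)(0.256)² = 0.1583 kg·m²; I_B = ½(218)(0.130)² = 1.842 kg·m².
Taking A's sense as positive: L = (0.1583)(23.3) + (1.842)(40.7) = 78.66 kg·m²·rad/s.
Combined I = 0.1583 + 1.842 = 2.000 kg·m².
ω_f = L / I = 78.66 / 2.000 = 39.32 rad/s.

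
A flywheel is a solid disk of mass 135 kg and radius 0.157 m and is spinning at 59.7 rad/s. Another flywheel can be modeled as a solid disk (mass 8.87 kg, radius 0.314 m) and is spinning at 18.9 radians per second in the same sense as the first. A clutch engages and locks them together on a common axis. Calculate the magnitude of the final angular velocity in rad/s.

No external torque acts about the common axis, so total angular momentum is conserved.
Moments of inertia: I_A = ½(135)(0.157)² = 1.664 kg·m²; I_B = ½(8.87)(0.314)² = 0.4373 kg·m².
Taking A's sense as positive: L = (1.664)(59.7) + (0.4373)(18.9) = 107.6 kg·m²·rad/s.
Combined I = 1.664 + 0.4373 = 2.101 kg·m².
ω_f = L / I = 107.6 / 2.101 = 51.21 rad/s.

|ω_f| ≈ 51.2 rad/s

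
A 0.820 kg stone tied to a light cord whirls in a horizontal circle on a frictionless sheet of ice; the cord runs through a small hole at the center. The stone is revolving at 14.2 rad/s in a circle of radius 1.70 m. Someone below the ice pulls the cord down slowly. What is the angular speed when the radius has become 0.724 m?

The constraining force is radial, so m r² ω about the center is conserved.
ω₂ = ω₁ (r₁/r₂)² = (14.2)(1.70/0.724)² = 78.29 rad/s.

ω₂ ≈ 78.3 rad/s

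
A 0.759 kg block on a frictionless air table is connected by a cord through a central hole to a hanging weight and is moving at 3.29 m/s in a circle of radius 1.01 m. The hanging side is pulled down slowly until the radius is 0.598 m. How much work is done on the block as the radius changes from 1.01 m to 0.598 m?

W ≈ 7.61 J

The only horizontal force on the mass is along the cord (radial), so it exerts no torque about the hole and angular momentum m v r is conserved.
v₂ = v₁ r₁ / r₂ = (3.29)(1.01) / (0.598) = 5.557 m/s.
W = ΔKE = ½m(v₂² − v₁²) = 7.610 J.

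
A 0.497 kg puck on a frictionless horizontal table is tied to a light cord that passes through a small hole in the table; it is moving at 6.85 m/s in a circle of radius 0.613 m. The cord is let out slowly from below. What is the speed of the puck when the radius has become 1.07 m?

The only horizontal force on the mass is along the cord (radial), so it exerts no torque about the hole and angular momentum m v r is conserved.
v₂ = v₁ r₁ / r₂ = (6.85)(0.613) / (1.07) = 3.924 m/s.

v₂ ≈ 3.92 m/s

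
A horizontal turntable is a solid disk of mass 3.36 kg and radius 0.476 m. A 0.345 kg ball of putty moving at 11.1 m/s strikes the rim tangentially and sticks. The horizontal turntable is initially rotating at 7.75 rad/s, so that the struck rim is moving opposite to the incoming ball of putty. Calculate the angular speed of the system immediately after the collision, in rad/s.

About the axle the impulsive forces during the collision are internal, so angular momentum about that axis is conserved.
I_p = ½(3.36)(0.476)² = 0.3806 kg·m². Taking the sense of the ball of putty's angular momentum as positive, L_{ball} = m v R = (0.345)(11.1)(0.476) = 1.823 kg·m²/s.
L_i = −I_p ω_p + m v R = −(0.3806)(7.75) + 1.823 = -1.127 kg·m²/s.
After sticking, I_f = I_p + m R² = 0.3806 + (0.345)(0.476)² = 0.4588 kg·m².
ω_f = L_i / I_f = -1.127 / 0.4588 = -2.457 rad/s.

|ω_f| ≈ 2.46 rad/s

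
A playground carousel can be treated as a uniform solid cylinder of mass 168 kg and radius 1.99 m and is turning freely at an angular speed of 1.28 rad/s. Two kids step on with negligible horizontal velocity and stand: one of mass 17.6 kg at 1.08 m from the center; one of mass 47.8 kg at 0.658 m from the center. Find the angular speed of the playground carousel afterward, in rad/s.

ω_f ≈ 1.14 rad/s

The added mass arrives with no angular momentum about the center, and any external torque about the center is negligible, so the system's angular momentum is conserved.
I_p = ½(168)(1.99)² = 332.6 kg·m².
Added inertia Σmr² = (17.6)(1.08)² + (47.8)(0.658)² = 41.22 kg·m²; I_f = 332.6 + 41.22 = 373.9 kg·m².
ω_f = I_p ω_i / I_f = (332.6)(1.28) / 373.9 = 1.139 rad/s.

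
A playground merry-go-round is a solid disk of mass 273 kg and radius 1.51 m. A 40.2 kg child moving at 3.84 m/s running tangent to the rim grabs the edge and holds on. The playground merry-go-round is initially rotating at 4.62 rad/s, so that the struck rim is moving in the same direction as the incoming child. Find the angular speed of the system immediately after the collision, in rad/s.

About the axle the impulsive forces during the collision are internal, so angular momentum about that axis is conserved.
I_p = ½(273)(1.51)² = 311.2 kg·m². Taking the sense of the child's angular momentum as positive, L_{child} = m v R = (40.2)(3.84)(1.51) = 233.1 kg·m²/s.
L_i = +I_p ω_p + m v R = +(311.2)(4.62) + 233.1 = 1671 kg·m²/s.
After sticking, I_f = I_p + m R² = 311.2 + (40.2)(1.51)² = 402.9 kg·m².
ω_f = L_i / I_f = 1671 / 402.9 = 4.147 rad/s.

|ω_f| ≈ 4.15 rad/s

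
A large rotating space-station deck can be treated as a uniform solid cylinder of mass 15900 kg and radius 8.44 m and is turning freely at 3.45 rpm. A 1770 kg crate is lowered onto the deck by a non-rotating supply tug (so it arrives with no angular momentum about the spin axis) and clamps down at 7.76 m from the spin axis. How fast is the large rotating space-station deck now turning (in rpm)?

No external torque acts about the spin axis; L_before = L_after.
I_p = ½(15900)(8.44)² = 5.663e+05 kg·m².
Added inertia Σmr² = (1770)(7.76)² = 1.066e+05 kg·m²; I_f = 5.663e+05 + 1.066e+05 = 6.729e+05 kg·m².
ω_f = I_p ω_i / I_f = (5.663e+05)(3.45) / 6.729e+05 = 2.904 rpm.

ω_f ≈ 2.90 rpm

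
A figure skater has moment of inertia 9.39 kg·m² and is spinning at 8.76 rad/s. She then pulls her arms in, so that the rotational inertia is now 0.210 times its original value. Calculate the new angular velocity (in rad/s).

Angular momentum about the spin axis is conserved since the torque about it is zero.
I₂ = 0.210 × 9.39 = 1.972 kg·m².
ω₂ = I₁ω₁ / I₂ = (9.390)(8.76 rad/s) / (1.972) = 41.71 rad/s.

ω₂ ≈ 41.7 rad/s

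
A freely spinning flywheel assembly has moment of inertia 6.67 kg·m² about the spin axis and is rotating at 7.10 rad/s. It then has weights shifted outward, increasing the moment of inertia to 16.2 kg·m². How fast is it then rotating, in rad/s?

With no external torque about the axis, L is conserved: I₁ω₁ = I₂ω₂.
ω₂ = I₁ω₁ / I₂ = (6.670)(7.10 rad/s) / (16.20) = 2.923 rad/s.

ω₂ ≈ 2.92 rad/s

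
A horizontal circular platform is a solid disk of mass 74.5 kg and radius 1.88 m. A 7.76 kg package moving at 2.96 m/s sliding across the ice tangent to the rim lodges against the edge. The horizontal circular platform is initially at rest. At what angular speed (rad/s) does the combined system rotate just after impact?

|ω_f| ≈ 0.271 rad/s

The axle reaction passes through the central axle and exerts no torque about it; angular momentum about the central axle is conserved through the impact.
I_p = ½(74.5)(1.88)² = 131.7 kg·m². Taking the sense of the package's angular momentum as positive, L_{package} = m v R = (7.76)(2.96)(1.88) = 43.18 kg·m²/s.
L_i = 0 + 43.18 = 43.18 kg·m²/s.
After sticking, I_f = I_p + m R² = 131.7 + (7.76)(1.88)² = 159.1 kg·m².
ω_f = L_i / I_f = 43.18 / 159.1 = 0.2714 rad/s.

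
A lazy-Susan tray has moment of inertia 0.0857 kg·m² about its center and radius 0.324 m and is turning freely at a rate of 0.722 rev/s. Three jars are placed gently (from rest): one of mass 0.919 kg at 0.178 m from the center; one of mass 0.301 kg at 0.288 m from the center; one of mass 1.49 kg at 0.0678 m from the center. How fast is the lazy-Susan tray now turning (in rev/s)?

ω_f ≈ 0.422 rev/s

The added mass arrives with no angular momentum about the center, and any external torque about the center is negligible, so the system's angular momentum is conserved.
Added inertia Σmr² = (0.919)(0.178)² + (0.301)(0.288)² + (1.49)(0.0678)² = 0.06093 kg·m²; I_f = 0.08570 + 0.06093 = 0.1466 kg·m².
ω_f = I_p ω_i / I_f = (0.08570)(0.722) / 0.1466 = 0.4220 rev/s.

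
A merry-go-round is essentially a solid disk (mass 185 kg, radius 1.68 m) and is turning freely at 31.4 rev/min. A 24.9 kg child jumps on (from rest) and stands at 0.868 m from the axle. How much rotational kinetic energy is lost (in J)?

energy lost ≈ 94.6 J

The added mass arrives with no angular momentum about the axle, and any external torque about the axle is negligible, so the system's angular momentum is conserved.
I_p = ½(185)(1.68)² = 261.1 kg·m².
Added inertia Σmr² = (24.9)(0.868)² = 18.76 kg·m²; I_f = 261.1 + 18.76 = 279.8 kg·m².
ω_f = I_p ω_i / I_f = (261.1)(31.4) / 279.8 = 29.29 rpm.
KE_i = ½(261.1)(3.288 rad/s)² = 1411 J; KE_f = ½(279.8)(3.068)² = 1317 J.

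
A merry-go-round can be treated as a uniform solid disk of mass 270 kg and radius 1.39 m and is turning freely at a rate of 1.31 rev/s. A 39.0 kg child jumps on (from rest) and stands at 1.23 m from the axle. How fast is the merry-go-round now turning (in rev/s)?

ω_f ≈ 1.07 rev/s

No external torque acts about the axle; L_before = L_after.
I_p = ½(270)(1.39)² = 260.8 kg·m².
Added inertia Σmr² = (39.0)(1.23)² = 59.00 kg·m²; I_f = 260.8 + 59.00 = 319.8 kg·m².
ω_f = I_p ω_i / I_f = (260.8)(1.31) / 319.8 = 1.068 rev/s.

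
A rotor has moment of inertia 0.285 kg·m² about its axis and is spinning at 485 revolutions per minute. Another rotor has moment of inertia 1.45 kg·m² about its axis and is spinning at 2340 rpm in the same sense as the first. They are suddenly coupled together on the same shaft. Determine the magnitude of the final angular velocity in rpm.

No external torque acts about the common axis, so total angular momentum is conserved.
Taking A's sense as positive: L = (0.2850)(485) + (1.450)(2340) = 3531 kg·m²·rpm.
Combined I = 0.2850 + 1.450 = 1.735 kg·m².
ω_f = L / I = 3531 / 1.735 = 2035 rpm.

|ω_f| ≈ 2040 rpm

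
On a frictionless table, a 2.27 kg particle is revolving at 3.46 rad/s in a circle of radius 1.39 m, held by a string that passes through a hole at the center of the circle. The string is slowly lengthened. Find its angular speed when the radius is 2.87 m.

ω₂ ≈ 0.812 rad/s

No torque about the axis ⇒ m r₁² ω₁ = m r₂² ω₂.
ω₂ = ω₁ (r₁/r₂)² = (3.46)(1.39/2.87)² = 0.8116 rad/s.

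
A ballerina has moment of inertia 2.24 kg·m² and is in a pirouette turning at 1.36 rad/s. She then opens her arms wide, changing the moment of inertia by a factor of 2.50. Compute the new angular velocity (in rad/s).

With no external torque about the axis, L is conserved: I₁ω₁ = I₂ω₂.
I₂ = 2.50 × 2.24 = 5.600 kg·m².
ω₂ = I₁ω₁ / I₂ = (2.240)(1.36 rad/s) / (5.600) = 0.5440 rad/s.

ω₂ ≈ 0.544 rad/s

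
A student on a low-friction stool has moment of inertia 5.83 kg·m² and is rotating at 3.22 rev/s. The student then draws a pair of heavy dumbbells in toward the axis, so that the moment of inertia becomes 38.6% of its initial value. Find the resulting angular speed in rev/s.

ω₂ ≈ 8.34 rev/s

With no external torque about the axis, L is conserved: I₁ω₁ = I₂ω₂.
I₂ = 0.386 × 5.83 = 2.250 kg·m².
ω₂ = I₁ω₁ / I₂ = (5.830)(3.22 rev/s) / (2.250) = 8.342 rev/s.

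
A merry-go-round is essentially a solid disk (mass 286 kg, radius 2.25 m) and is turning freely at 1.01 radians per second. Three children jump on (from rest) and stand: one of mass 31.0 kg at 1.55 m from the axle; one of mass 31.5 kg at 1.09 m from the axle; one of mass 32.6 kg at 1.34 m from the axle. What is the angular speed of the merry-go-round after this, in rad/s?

ω_f ≈ 0.818 rad/s

No external torque acts about the axle; L_before = L_after.
I_p = ½(286)(2.25)² = 723.9 kg·m².
Added inertia Σmr² = (31.0)(1.55)² + (31.5)(1.09)² + (32.6)(1.34)² = 170.4 kg·m²; I_f = 723.9 + 170.4 = 894.4 kg·m².
ω_f = I_p ω_i / I_f = (723.9)(1.01) / 894.4 = 0.8175 rad/s.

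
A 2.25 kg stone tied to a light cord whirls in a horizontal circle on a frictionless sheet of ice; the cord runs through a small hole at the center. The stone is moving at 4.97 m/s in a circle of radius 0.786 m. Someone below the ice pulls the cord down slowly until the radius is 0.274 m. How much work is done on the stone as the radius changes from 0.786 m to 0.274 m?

W ≈ 201 J

Central (radial) force ⇒ zero torque about the center ⇒ m v r is constant.
v₂ = v₁ r₁ / r₂ = (4.97)(0.786) / (0.274) = 14.26 m/s.
W = ΔKE = ½m(v₂² − v₁²) = 200.9 J.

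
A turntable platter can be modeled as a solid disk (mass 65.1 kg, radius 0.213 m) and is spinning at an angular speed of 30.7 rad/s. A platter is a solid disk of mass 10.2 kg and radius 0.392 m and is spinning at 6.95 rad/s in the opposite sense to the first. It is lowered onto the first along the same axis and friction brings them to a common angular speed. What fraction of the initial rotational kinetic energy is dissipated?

No external torque acts about the common axis, so total angular momentum is conserved.
Moments of inertia: I_A = ½(65.1)(0.213)² = 1.477 kg·m²; I_B = ½(10.2)(0.392)² = 0.7837 kg·m².
Taking A's sense as positive: L = (1.477)(30.7) − (0.7837)(6.95) = 39.89 kg·m²·rad/s.
Combined I = 1.477 + 0.7837 = 2.260 kg·m².
ω_f = L / I = 39.89 / 2.260 = 17.65 rad/s.
KE_i = ½ΣIω² = 714.8 J; KE_f = ½(2.260)(17.65)² = 352.0 J.
Fraction dissipated = (KE_i − KE_f)/KE_i = 0.5076.

fraction ≈ 0.508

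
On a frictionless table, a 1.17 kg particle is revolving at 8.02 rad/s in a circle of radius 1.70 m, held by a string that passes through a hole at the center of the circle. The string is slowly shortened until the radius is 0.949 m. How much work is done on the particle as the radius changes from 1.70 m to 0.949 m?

W ≈ 240 J

The constraining force is radial, so m r² ω about the center is conserved.
ω₂ = ω₁ (r₁/r₂)² = (8.02)(1.70/0.949)² = 25.74 rad/s.
W = ΔKE = ½m(v₂² − v₁²) = 240.2 J.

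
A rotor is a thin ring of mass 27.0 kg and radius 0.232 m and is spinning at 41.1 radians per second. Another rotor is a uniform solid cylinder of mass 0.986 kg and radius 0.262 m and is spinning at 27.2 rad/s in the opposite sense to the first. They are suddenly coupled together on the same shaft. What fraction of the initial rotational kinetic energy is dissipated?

The coupling torques are internal; angular momentum about the shared axis is conserved.
Moments of inertia: I_A = (27.0)(0.232)² = 1.453 kg·m²; I_B = ½(0.986)(0.262)² = 0.03384 kg·m².
Taking A's sense as positive: L = (1.453)(41.1) − (0.03384)(27.2) = 58.81 kg·m²·rad/s.
Combined I = 1.453 + 0.03384 = 1.487 kg·m².
ω_f = L / I = 58.81 / 1.487 = 39.55 rad/s.
KE_i = ½ΣIω² = 1240 J; KE_f = ½(1.487)(39.55)² = 1163 J.
Fraction dissipated = (KE_i − KE_f)/KE_i = 0.06221.

fraction ≈ 0.0622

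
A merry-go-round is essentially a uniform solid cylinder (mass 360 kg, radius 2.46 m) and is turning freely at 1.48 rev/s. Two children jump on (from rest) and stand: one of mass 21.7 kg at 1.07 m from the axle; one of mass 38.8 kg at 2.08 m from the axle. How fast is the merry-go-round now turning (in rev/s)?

The added mass arrives with no angular momentum about the axle, and any external torque about the axle is negligible, so the system's angular momentum is conserved.
I_p = ½(360)(2.46)² = 1089 kg·m².
Added inertia Σmr² = (21.7)(1.07)² + (38.8)(2.08)² = 192.7 kg·m²; I_f = 1089 + 192.7 = 1282 kg·m².
ω_f = I_p ω_i / I_f = (1089)(1.48) / 1282 = 1.258 rev/s.

ω_f ≈ 1.26 rev/s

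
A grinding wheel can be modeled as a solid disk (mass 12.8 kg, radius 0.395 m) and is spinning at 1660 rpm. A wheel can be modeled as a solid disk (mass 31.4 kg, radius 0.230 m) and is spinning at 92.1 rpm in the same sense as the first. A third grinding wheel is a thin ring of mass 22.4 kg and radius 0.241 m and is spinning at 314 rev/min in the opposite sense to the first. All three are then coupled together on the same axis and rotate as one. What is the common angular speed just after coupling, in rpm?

|ω_f| ≈ 423 rpm

No external torque acts about the common axis, so total angular momentum is conserved.
Moments of inertia: I_A = ½(12.8)(0.395)² = 0.9986 kg·m²; I_B = ½(31.4)(0.230)² = 0.8305 kg·m²; I_C = (22.4)(0.241)² = 1.301 kg·m².
Taking A's sense as positive: L = (0.9986)(1660) + (0.8305)(92.1) − (1.301)(314) = 1326 kg·m²·rpm.
Combined I = 0.9986 + 0.8305 + 1.301 = 3.130 kg·m².
ω_f = L / I = 1326 / 3.130 = 423.5 rpm.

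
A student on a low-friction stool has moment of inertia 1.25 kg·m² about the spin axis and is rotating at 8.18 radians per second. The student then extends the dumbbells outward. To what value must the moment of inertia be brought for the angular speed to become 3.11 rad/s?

No external torque acts about the spin axis, so angular momentum is conserved.
I₂ = I₁ω₁ / ω₂ = (1.25)(8.18) / (3.11) = 3.288 kg·m².

I₂ ≈ 3.29 kg·m²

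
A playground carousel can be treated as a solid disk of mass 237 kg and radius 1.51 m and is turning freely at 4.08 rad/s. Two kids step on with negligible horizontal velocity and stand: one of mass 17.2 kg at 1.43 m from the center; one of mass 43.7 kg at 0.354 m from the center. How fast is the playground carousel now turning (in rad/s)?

ω_f ≈ 3.55 rad/s

No external torque acts about the center; L_before = L_after.
I_p = ½(237)(1.51)² = 270.2 kg·m².
Added inertia Σmr² = (17.2)(1.43)² + (43.7)(0.354)² = 40.65 kg·m²; I_f = 270.2 + 40.65 = 310.8 kg·m².
ω_f = I_p ω_i / I_f = (270.2)(4.08) / 310.8 = 3.546 rad/s.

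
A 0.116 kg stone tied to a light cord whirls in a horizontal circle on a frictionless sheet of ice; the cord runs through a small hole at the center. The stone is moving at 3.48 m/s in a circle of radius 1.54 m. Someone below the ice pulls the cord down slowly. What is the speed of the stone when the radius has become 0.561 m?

v₂ ≈ 9.55 m/s

The only horizontal force on the mass is along the cord (radial), so it exerts no torque about the hole and angular momentum m v r is conserved.
v₂ = v₁ r₁ / r₂ = (3.48)(1.54) / (0.561) = 9.553 m/s.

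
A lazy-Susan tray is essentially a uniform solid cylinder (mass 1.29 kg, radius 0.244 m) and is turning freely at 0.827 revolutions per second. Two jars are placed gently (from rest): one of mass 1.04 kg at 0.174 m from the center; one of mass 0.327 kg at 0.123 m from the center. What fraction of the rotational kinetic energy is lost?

No external torque acts about the center; L_before = L_after.
I_p = ½(1.29)(0.244)² = 0.03840 kg·m².
Added inertia Σmr² = (1.04)(0.174)² + (0.327)(0.123)² = 0.03643 kg·m²; I_f = 0.03840 + 0.03643 = 0.07483 kg·m².
ω_f = I_p ω_i / I_f = (0.03840)(0.827) / 0.07483 = 0.4244 rev/s.
KE_i = ½(0.03840)(5.196 rad/s)² = 0.5184 J; KE_f = ½(0.07483)(2.666)² = 0.2660 J.
Fraction lost = 0.4869.

fraction ≈ 0.487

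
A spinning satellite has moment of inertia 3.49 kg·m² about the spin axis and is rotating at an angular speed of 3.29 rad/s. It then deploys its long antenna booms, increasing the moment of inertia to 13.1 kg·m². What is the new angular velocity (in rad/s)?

ω₂ ≈ 0.876 rad/s

No external torque acts about the spin axis, so angular momentum is conserved.
ω₂ = I₁ω₁ / I₂ = (3.490)(3.29 rad/s) / (13.10) = 0.8765 rad/s.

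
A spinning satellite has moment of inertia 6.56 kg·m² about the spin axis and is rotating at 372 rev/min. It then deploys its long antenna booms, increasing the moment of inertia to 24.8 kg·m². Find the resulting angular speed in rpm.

No external torque acts about the spin axis, so angular momentum is conserved.
ω₂ = I₁ω₁ / I₂ = (6.560)(372 rpm) / (24.80) = 98.40 rpm.

ω₂ ≈ 98.4 rpm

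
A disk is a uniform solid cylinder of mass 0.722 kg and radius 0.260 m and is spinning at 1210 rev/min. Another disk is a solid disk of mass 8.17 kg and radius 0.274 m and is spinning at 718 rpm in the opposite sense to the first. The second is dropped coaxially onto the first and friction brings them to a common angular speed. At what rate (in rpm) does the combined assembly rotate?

No external torque acts about the common axis, so total angular momentum is conserved.
Moments of inertia: I_A = ½(0.722)(0.260)² = 0.02440 kg·m²; I_B = ½(8.17)(0.274)² = 0.3067 kg·m².
Taking A's sense as positive: L = (0.02440)(1210) − (0.3067)(718) = -190.7 kg·m²·rpm.
Combined I = 0.02440 + 0.3067 = 0.3311 kg·m².
ω_f = L / I = -190.7 / 0.3311 = -575.9 rpm.

|ω_f| ≈ 576 rpm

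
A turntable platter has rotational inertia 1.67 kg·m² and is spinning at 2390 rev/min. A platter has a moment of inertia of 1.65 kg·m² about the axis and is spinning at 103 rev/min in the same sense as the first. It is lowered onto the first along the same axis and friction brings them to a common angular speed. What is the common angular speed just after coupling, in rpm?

The coupling torques are internal; angular momentum about the shared axis is conserved.
Taking A's sense as positive: L = (1.670)(2390) + (1.650)(103) = 4161 kg·m²·rpm.
Combined I = 1.670 + 1.650 = 3.320 kg·m².
ω_f = L / I = 4161 / 3.320 = 1253 rpm.

|ω_f| ≈ 1250 rpm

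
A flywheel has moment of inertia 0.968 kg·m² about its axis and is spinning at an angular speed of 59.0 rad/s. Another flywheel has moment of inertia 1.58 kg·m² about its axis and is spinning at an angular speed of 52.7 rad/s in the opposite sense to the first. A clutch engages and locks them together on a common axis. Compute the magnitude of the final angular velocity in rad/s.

No external torque acts about the common axis, so total angular momentum is conserved.
Taking A's sense as positive: L = (0.9680)(59.0) − (1.580)(52.7) = -26.15 kg·m²·rad/s.
Combined I = 0.9680 + 1.580 = 2.548 kg·m².
ω_f = L / I = -26.15 / 2.548 = -10.26 rad/s.

|ω_f| ≈ 10.3 rad/s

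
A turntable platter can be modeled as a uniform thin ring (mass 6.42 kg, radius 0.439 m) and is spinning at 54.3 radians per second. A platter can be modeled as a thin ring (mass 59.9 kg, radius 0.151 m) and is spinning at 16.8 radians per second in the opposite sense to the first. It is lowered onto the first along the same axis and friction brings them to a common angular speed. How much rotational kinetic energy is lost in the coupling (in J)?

ΔKE lost ≈ 1640 J

The coupling torques are internal; angular momentum about the shared axis is conserved.
Moments of inertia: I_A = (6.42)(0.439)² = 1.237 kg·m²; I_B = (59.9)(0.151)² = 1.366 kg·m².
Taking A's sense as positive: L = (1.237)(54.3) − (1.366)(16.8) = 44.24 kg·m²·rad/s.
Combined I = 1.237 + 1.366 = 2.603 kg·m².
ω_f = L / I = 44.24 / 2.603 = 16.99 rad/s.
KE_i = ½ΣIω² = 2017 J; KE_f = ½(2.603)(16.99)² = 375.9 J.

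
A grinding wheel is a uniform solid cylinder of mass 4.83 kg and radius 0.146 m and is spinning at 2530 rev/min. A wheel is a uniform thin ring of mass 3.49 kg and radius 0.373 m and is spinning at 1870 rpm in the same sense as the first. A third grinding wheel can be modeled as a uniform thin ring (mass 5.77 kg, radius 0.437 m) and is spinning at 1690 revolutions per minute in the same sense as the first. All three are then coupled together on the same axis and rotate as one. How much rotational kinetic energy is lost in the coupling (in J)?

ΔKE lost ≈ 228 J

The coupling torques are internal; angular momentum about the shared axis is conserved.
Moments of inertia: I_A = ½(4.83)(0.146)² = 0.05148 kg·m²; I_B = (3.49)(0.373)² = 0.4856 kg·m²; I_C = (5.77)(0.437)² = 1.102 kg·m².
Taking A's sense as positive: L = (0.05148)(2530) + (0.4856)(1870) + (1.102)(1690) = 2900 kg·m²·rpm.
Combined I = 0.05148 + 0.4856 + 1.102 = 1.639 kg·m².
ω_f = L / I = 2900 / 1.639 = 1770 rpm.
KE_i = ½ΣIω² = 28370 J; KE_f = ½(1.639)(185.3)² = 28140 J.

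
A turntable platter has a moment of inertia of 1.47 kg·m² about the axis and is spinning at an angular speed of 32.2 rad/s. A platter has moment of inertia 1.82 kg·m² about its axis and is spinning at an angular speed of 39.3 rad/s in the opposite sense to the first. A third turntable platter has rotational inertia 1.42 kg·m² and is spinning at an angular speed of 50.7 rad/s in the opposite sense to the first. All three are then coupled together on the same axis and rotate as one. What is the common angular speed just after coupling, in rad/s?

|ω_f| ≈ 20.4 rad/s

The coupling torques are internal; angular momentum about the shared axis is conserved.
Taking A's sense as positive: L = (1.470)(32.2) − (1.820)(39.3) − (1.420)(50.7) = -96.19 kg·m²·rad/s.
Combined I = 1.470 + 1.820 + 1.420 = 4.710 kg·m².
ω_f = L / I = -96.19 / 4.710 = -20.42 rad/s.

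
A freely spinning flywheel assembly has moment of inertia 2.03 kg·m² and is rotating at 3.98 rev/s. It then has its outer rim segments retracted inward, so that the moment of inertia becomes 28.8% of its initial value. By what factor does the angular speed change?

No external torque acts about the spin axis, so angular momentum is conserved.
I₂ = 0.288 × 2.03 = 0.5846 kg·m².
ω₂/ω₁ = I₁/I₂ = 2.030 / 0.5846 = 3.472.

ω₂/ω₁ ≈ 3.47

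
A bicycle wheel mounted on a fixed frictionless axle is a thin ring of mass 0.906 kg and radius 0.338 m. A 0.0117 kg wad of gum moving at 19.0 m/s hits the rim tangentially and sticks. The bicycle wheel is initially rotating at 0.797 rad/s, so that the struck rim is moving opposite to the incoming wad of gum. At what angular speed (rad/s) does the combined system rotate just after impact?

|ω_f| ≈ 0.0702 rad/s

The axle reaction passes through the axle and exerts no torque about it; angular momentum about the axle is conserved through the impact.
I_p = (0.906)(0.338)² = 0.1035 kg·m². Taking the sense of the wad of gum's angular momentum as positive, L_{wad} = m v R = (0.0117)(19.0)(0.338) = 0.07514 kg·m²/s.
L_i = −I_p ω_p + m v R = −(0.1035)(0.797) + 0.07514 = -0.007356 kg·m²/s.
After sticking, I_f = I_p + m R² = 0.1035 + (0.0117)(0.338)² = 0.1048 kg·m².
ω_f = L_i / I_f = -0.007356 / 0.1048 = -0.07016 rad/s.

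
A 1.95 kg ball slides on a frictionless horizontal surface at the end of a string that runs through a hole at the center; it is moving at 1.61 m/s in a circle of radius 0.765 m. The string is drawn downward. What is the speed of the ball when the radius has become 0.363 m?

Central (radial) force ⇒ zero torque about the center ⇒ m v r is constant.
v₂ = v₁ r₁ / r₂ = (1.61)(0.765) / (0.363) = 3.393 m/s.

v₂ ≈ 3.39 m/s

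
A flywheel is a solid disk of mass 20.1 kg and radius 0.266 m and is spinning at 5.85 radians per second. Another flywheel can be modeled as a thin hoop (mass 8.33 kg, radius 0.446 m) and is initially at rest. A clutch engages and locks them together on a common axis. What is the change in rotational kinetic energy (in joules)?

ΔKE ≈ -8.51 J

No external torque acts about the common axis, so total angular momentum is conserved.
Moments of inertia: I_A = ½(20.1)(0.266)² = 0.7111 kg·m²; I_B = (8.33)(0.446)² = 1.657 kg·m².
Taking A's sense as positive: L = (0.7111)(5.85) = 4.160 kg·m²·rad/s.
Combined I = 0.7111 + 1.657 = 2.368 kg·m².
ω_f = L / I = 4.160 / 2.368 = 1.757 rad/s.
KE_i = ½ΣIω² = 12.17 J; KE_f = ½(2.368)(1.757)² = 3.654 J.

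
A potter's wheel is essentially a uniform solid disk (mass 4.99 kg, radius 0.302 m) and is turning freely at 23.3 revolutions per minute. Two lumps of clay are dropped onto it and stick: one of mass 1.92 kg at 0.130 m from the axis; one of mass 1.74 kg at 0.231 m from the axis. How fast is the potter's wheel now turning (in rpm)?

The added mass arrives with no angular momentum about the axis, and any external torque about the axis is negligible, so the system's angular momentum is conserved.
I_p = ½(4.99)(0.302)² = 0.2276 kg·m².
Added inertia Σmr² = (1.92)(0.130)² + (1.74)(0.231)² = 0.1253 kg·m²; I_f = 0.2276 + 0.1253 = 0.3529 kg·m².
ω_f = I_p ω_i / I_f = (0.2276)(23.3) / 0.3529 = 15.03 rpm.

ω_f ≈ 15.0 rpm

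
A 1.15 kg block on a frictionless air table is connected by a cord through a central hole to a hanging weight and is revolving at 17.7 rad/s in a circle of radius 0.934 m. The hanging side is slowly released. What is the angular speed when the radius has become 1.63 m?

The constraining force is radial, so m r² ω about the center is conserved.
ω₂ = ω₁ (r₁/r₂)² = (17.7)(0.934/1.63)² = 5.812 rad/s.

ω₂ ≈ 5.81 rad/s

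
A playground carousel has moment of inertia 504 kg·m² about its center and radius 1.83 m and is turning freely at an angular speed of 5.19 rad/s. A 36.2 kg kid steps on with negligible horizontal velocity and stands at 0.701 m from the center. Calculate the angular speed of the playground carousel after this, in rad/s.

The added mass arrives with no angular momentum about the center, and any external torque about the center is negligible, so the system's angular momentum is conserved.
Added inertia Σmr² = (36.2)(0.701)² = 17.79 kg·m²; I_f = 504.0 + 17.79 = 521.8 kg·m².
ω_f = I_p ω_i / I_f = (504.0)(5.19) / 521.8 = 5.013 rad/s.

ω_f ≈ 5.01 rad/s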